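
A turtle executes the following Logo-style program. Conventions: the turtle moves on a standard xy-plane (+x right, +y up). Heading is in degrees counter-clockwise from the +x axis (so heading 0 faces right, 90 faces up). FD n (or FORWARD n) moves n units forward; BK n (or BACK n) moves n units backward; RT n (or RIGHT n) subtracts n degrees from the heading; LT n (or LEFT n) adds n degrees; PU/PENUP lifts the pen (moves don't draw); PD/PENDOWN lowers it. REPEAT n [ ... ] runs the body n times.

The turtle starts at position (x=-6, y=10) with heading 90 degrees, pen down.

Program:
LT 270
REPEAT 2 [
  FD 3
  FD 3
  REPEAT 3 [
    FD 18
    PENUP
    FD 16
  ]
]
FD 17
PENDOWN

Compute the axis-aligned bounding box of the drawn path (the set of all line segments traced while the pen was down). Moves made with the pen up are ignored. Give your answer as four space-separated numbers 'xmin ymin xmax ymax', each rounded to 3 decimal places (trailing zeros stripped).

Executing turtle program step by step:
Start: pos=(-6,10), heading=90, pen down
LT 270: heading 90 -> 0
REPEAT 2 [
  -- iteration 1/2 --
  FD 3: (-6,10) -> (-3,10) [heading=0, draw]
  FD 3: (-3,10) -> (0,10) [heading=0, draw]
  REPEAT 3 [
    -- iteration 1/3 --
    FD 18: (0,10) -> (18,10) [heading=0, draw]
    PU: pen up
    FD 16: (18,10) -> (34,10) [heading=0, move]
    -- iteration 2/3 --
    FD 18: (34,10) -> (52,10) [heading=0, move]
    PU: pen up
    FD 16: (52,10) -> (68,10) [heading=0, move]
    -- iteration 3/3 --
    FD 18: (68,10) -> (86,10) [heading=0, move]
    PU: pen up
    FD 16: (86,10) -> (102,10) [heading=0, move]
  ]
  -- iteration 2/2 --
  FD 3: (102,10) -> (105,10) [heading=0, move]
  FD 3: (105,10) -> (108,10) [heading=0, move]
  REPEAT 3 [
    -- iteration 1/3 --
    FD 18: (108,10) -> (126,10) [heading=0, move]
    PU: pen up
    FD 16: (126,10) -> (142,10) [heading=0, move]
    -- iteration 2/3 --
    FD 18: (142,10) -> (160,10) [heading=0, move]
    PU: pen up
    FD 16: (160,10) -> (176,10) [heading=0, move]
    -- iteration 3/3 --
    FD 18: (176,10) -> (194,10) [heading=0, move]
    PU: pen up
    FD 16: (194,10) -> (210,10) [heading=0, move]
  ]
]
FD 17: (210,10) -> (227,10) [heading=0, move]
PD: pen down
Final: pos=(227,10), heading=0, 3 segment(s) drawn

Segment endpoints: x in {-6, -3, 0, 18}, y in {10, 10}
xmin=-6, ymin=10, xmax=18, ymax=10

Answer: -6 10 18 10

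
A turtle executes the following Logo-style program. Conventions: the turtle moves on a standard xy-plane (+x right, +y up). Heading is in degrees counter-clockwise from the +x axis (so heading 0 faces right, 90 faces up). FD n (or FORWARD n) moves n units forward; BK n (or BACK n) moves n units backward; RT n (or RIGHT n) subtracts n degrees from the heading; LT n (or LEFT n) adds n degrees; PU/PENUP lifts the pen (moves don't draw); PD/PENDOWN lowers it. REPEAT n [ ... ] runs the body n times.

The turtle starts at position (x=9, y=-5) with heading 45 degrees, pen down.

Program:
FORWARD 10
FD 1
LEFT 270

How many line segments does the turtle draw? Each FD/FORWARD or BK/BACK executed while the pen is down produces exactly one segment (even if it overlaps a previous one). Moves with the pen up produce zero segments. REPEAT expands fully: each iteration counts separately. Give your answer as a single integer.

Executing turtle program step by step:
Start: pos=(9,-5), heading=45, pen down
FD 10: (9,-5) -> (16.071,2.071) [heading=45, draw]
FD 1: (16.071,2.071) -> (16.778,2.778) [heading=45, draw]
LT 270: heading 45 -> 315
Final: pos=(16.778,2.778), heading=315, 2 segment(s) drawn
Segments drawn: 2

Answer: 2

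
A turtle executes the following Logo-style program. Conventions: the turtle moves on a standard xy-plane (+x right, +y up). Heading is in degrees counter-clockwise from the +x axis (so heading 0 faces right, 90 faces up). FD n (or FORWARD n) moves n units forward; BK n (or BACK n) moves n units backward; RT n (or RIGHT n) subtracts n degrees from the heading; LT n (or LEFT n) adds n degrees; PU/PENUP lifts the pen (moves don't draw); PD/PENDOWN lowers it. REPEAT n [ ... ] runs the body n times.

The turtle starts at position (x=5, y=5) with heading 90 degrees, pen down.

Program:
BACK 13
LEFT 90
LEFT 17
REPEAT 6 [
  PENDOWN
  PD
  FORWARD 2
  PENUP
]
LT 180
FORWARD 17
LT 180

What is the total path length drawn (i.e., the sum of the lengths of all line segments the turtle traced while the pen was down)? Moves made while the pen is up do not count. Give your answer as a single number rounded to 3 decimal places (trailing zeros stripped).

Executing turtle program step by step:
Start: pos=(5,5), heading=90, pen down
BK 13: (5,5) -> (5,-8) [heading=90, draw]
LT 90: heading 90 -> 180
LT 17: heading 180 -> 197
REPEAT 6 [
  -- iteration 1/6 --
  PD: pen down
  PD: pen down
  FD 2: (5,-8) -> (3.087,-8.585) [heading=197, draw]
  PU: pen up
  -- iteration 2/6 --
  PD: pen down
  PD: pen down
  FD 2: (3.087,-8.585) -> (1.175,-9.169) [heading=197, draw]
  PU: pen up
  -- iteration 3/6 --
  PD: pen down
  PD: pen down
  FD 2: (1.175,-9.169) -> (-0.738,-9.754) [heading=197, draw]
  PU: pen up
  -- iteration 4/6 --
  PD: pen down
  PD: pen down
  FD 2: (-0.738,-9.754) -> (-2.65,-10.339) [heading=197, draw]
  PU: pen up
  -- iteration 5/6 --
  PD: pen down
  PD: pen down
  FD 2: (-2.65,-10.339) -> (-4.563,-10.924) [heading=197, draw]
  PU: pen up
  -- iteration 6/6 --
  PD: pen down
  PD: pen down
  FD 2: (-4.563,-10.924) -> (-6.476,-11.508) [heading=197, draw]
  PU: pen up
]
LT 180: heading 197 -> 17
FD 17: (-6.476,-11.508) -> (9.782,-6.538) [heading=17, move]
LT 180: heading 17 -> 197
Final: pos=(9.782,-6.538), heading=197, 7 segment(s) drawn

Segment lengths:
  seg 1: (5,5) -> (5,-8), length = 13
  seg 2: (5,-8) -> (3.087,-8.585), length = 2
  seg 3: (3.087,-8.585) -> (1.175,-9.169), length = 2
  seg 4: (1.175,-9.169) -> (-0.738,-9.754), length = 2
  seg 5: (-0.738,-9.754) -> (-2.65,-10.339), length = 2
  seg 6: (-2.65,-10.339) -> (-4.563,-10.924), length = 2
  seg 7: (-4.563,-10.924) -> (-6.476,-11.508), length = 2
Total = 25

Answer: 25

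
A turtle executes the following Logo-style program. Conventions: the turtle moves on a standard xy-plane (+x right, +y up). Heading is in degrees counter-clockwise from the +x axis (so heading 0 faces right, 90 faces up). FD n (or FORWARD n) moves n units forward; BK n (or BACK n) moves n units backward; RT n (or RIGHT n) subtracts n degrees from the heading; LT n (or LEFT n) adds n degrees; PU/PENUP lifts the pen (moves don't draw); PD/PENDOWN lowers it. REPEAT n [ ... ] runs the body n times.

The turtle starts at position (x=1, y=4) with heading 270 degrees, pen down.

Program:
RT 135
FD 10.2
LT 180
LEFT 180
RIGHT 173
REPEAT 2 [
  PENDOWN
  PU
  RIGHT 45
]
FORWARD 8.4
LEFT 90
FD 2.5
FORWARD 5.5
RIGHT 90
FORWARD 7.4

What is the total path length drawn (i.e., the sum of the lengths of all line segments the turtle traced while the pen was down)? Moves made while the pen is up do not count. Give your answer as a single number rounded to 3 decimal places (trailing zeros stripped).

Answer: 10.2

Derivation:
Executing turtle program step by step:
Start: pos=(1,4), heading=270, pen down
RT 135: heading 270 -> 135
FD 10.2: (1,4) -> (-6.212,11.212) [heading=135, draw]
LT 180: heading 135 -> 315
LT 180: heading 315 -> 135
RT 173: heading 135 -> 322
REPEAT 2 [
  -- iteration 1/2 --
  PD: pen down
  PU: pen up
  RT 45: heading 322 -> 277
  -- iteration 2/2 --
  PD: pen down
  PU: pen up
  RT 45: heading 277 -> 232
]
FD 8.4: (-6.212,11.212) -> (-11.384,4.593) [heading=232, move]
LT 90: heading 232 -> 322
FD 2.5: (-11.384,4.593) -> (-9.414,3.054) [heading=322, move]
FD 5.5: (-9.414,3.054) -> (-5.08,-0.332) [heading=322, move]
RT 90: heading 322 -> 232
FD 7.4: (-5.08,-0.332) -> (-9.636,-6.163) [heading=232, move]
Final: pos=(-9.636,-6.163), heading=232, 1 segment(s) drawn

Segment lengths:
  seg 1: (1,4) -> (-6.212,11.212), length = 10.2
Total = 10.2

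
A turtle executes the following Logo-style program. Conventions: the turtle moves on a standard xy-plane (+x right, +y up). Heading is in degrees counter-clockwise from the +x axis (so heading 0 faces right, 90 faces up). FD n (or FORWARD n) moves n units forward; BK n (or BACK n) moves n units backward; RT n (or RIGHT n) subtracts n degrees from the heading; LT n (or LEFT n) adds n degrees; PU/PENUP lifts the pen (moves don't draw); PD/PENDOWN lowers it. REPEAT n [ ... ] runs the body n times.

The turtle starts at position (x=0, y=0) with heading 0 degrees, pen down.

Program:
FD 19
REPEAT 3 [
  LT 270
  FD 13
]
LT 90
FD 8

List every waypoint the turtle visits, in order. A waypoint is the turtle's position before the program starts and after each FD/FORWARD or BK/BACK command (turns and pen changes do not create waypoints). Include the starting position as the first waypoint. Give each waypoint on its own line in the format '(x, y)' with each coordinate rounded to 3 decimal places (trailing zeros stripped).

Executing turtle program step by step:
Start: pos=(0,0), heading=0, pen down
FD 19: (0,0) -> (19,0) [heading=0, draw]
REPEAT 3 [
  -- iteration 1/3 --
  LT 270: heading 0 -> 270
  FD 13: (19,0) -> (19,-13) [heading=270, draw]
  -- iteration 2/3 --
  LT 270: heading 270 -> 180
  FD 13: (19,-13) -> (6,-13) [heading=180, draw]
  -- iteration 3/3 --
  LT 270: heading 180 -> 90
  FD 13: (6,-13) -> (6,0) [heading=90, draw]
]
LT 90: heading 90 -> 180
FD 8: (6,0) -> (-2,0) [heading=180, draw]
Final: pos=(-2,0), heading=180, 5 segment(s) drawn
Waypoints (6 total):
(0, 0)
(19, 0)
(19, -13)
(6, -13)
(6, 0)
(-2, 0)

Answer: (0, 0)
(19, 0)
(19, -13)
(6, -13)
(6, 0)
(-2, 0)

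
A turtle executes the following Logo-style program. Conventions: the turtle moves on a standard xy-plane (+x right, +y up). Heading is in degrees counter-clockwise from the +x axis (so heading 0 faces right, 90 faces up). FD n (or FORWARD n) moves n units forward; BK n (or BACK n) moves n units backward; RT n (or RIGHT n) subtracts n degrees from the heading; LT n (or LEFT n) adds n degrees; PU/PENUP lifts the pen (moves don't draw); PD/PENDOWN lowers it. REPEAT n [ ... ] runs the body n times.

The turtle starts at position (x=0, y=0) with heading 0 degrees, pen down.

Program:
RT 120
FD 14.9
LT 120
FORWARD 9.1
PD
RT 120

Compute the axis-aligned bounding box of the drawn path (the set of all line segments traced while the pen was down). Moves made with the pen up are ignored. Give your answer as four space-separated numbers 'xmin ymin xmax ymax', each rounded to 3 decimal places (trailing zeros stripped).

Executing turtle program step by step:
Start: pos=(0,0), heading=0, pen down
RT 120: heading 0 -> 240
FD 14.9: (0,0) -> (-7.45,-12.904) [heading=240, draw]
LT 120: heading 240 -> 0
FD 9.1: (-7.45,-12.904) -> (1.65,-12.904) [heading=0, draw]
PD: pen down
RT 120: heading 0 -> 240
Final: pos=(1.65,-12.904), heading=240, 2 segment(s) drawn

Segment endpoints: x in {-7.45, 0, 1.65}, y in {-12.904, 0}
xmin=-7.45, ymin=-12.904, xmax=1.65, ymax=0

Answer: -7.45 -12.904 1.65 0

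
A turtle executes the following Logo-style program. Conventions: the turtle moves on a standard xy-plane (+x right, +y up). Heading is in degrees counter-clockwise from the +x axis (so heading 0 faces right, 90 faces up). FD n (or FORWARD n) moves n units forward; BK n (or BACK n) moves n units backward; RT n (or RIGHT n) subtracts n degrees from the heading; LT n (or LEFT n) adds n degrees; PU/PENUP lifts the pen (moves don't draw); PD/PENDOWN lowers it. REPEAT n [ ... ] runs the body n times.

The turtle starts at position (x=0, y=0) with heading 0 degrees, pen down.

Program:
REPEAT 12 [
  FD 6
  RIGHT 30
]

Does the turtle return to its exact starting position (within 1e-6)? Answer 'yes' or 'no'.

Executing turtle program step by step:
Start: pos=(0,0), heading=0, pen down
REPEAT 12 [
  -- iteration 1/12 --
  FD 6: (0,0) -> (6,0) [heading=0, draw]
  RT 30: heading 0 -> 330
  -- iteration 2/12 --
  FD 6: (6,0) -> (11.196,-3) [heading=330, draw]
  RT 30: heading 330 -> 300
  -- iteration 3/12 --
  FD 6: (11.196,-3) -> (14.196,-8.196) [heading=300, draw]
  RT 30: heading 300 -> 270
  -- iteration 4/12 --
  FD 6: (14.196,-8.196) -> (14.196,-14.196) [heading=270, draw]
  RT 30: heading 270 -> 240
  -- iteration 5/12 --
  FD 6: (14.196,-14.196) -> (11.196,-19.392) [heading=240, draw]
  RT 30: heading 240 -> 210
  -- iteration 6/12 --
  FD 6: (11.196,-19.392) -> (6,-22.392) [heading=210, draw]
  RT 30: heading 210 -> 180
  -- iteration 7/12 --
  FD 6: (6,-22.392) -> (0,-22.392) [heading=180, draw]
  RT 30: heading 180 -> 150
  -- iteration 8/12 --
  FD 6: (0,-22.392) -> (-5.196,-19.392) [heading=150, draw]
  RT 30: heading 150 -> 120
  -- iteration 9/12 --
  FD 6: (-5.196,-19.392) -> (-8.196,-14.196) [heading=120, draw]
  RT 30: heading 120 -> 90
  -- iteration 10/12 --
  FD 6: (-8.196,-14.196) -> (-8.196,-8.196) [heading=90, draw]
  RT 30: heading 90 -> 60
  -- iteration 11/12 --
  FD 6: (-8.196,-8.196) -> (-5.196,-3) [heading=60, draw]
  RT 30: heading 60 -> 30
  -- iteration 12/12 --
  FD 6: (-5.196,-3) -> (0,0) [heading=30, draw]
  RT 30: heading 30 -> 0
]
Final: pos=(0,0), heading=0, 12 segment(s) drawn

Start position: (0, 0)
Final position: (0, 0)
Distance = 0; < 1e-6 -> CLOSED

Answer: yes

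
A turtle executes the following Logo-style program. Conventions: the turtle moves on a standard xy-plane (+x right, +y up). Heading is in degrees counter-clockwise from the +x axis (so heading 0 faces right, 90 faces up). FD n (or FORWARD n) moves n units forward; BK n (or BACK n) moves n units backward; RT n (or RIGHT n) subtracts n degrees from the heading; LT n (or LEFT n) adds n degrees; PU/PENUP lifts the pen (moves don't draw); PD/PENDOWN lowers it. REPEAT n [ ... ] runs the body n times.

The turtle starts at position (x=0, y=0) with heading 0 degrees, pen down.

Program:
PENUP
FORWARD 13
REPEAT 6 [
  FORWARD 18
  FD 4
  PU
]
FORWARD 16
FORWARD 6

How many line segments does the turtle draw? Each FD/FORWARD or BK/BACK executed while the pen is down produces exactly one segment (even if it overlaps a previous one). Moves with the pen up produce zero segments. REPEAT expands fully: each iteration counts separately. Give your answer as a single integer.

Executing turtle program step by step:
Start: pos=(0,0), heading=0, pen down
PU: pen up
FD 13: (0,0) -> (13,0) [heading=0, move]
REPEAT 6 [
  -- iteration 1/6 --
  FD 18: (13,0) -> (31,0) [heading=0, move]
  FD 4: (31,0) -> (35,0) [heading=0, move]
  PU: pen up
  -- iteration 2/6 --
  FD 18: (35,0) -> (53,0) [heading=0, move]
  FD 4: (53,0) -> (57,0) [heading=0, move]
  PU: pen up
  -- iteration 3/6 --
  FD 18: (57,0) -> (75,0) [heading=0, move]
  FD 4: (75,0) -> (79,0) [heading=0, move]
  PU: pen up
  -- iteration 4/6 --
  FD 18: (79,0) -> (97,0) [heading=0, move]
  FD 4: (97,0) -> (101,0) [heading=0, move]
  PU: pen up
  -- iteration 5/6 --
  FD 18: (101,0) -> (119,0) [heading=0, move]
  FD 4: (119,0) -> (123,0) [heading=0, move]
  PU: pen up
  -- iteration 6/6 --
  FD 18: (123,0) -> (141,0) [heading=0, move]
  FD 4: (141,0) -> (145,0) [heading=0, move]
  PU: pen up
]
FD 16: (145,0) -> (161,0) [heading=0, move]
FD 6: (161,0) -> (167,0) [heading=0, move]
Final: pos=(167,0), heading=0, 0 segment(s) drawn
Segments drawn: 0

Answer: 0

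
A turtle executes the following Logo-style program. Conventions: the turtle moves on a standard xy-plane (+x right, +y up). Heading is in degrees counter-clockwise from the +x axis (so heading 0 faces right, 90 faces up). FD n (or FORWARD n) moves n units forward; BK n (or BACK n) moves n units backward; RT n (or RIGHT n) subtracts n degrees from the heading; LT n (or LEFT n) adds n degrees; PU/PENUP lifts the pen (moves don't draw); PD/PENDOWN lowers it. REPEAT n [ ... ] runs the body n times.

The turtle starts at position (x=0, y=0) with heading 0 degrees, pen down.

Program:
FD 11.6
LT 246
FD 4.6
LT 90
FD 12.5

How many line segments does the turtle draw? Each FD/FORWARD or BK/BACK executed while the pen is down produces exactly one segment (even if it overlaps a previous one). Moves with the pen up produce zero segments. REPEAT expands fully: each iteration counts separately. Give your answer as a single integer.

Executing turtle program step by step:
Start: pos=(0,0), heading=0, pen down
FD 11.6: (0,0) -> (11.6,0) [heading=0, draw]
LT 246: heading 0 -> 246
FD 4.6: (11.6,0) -> (9.729,-4.202) [heading=246, draw]
LT 90: heading 246 -> 336
FD 12.5: (9.729,-4.202) -> (21.148,-9.287) [heading=336, draw]
Final: pos=(21.148,-9.287), heading=336, 3 segment(s) drawn
Segments drawn: 3

Answer: 3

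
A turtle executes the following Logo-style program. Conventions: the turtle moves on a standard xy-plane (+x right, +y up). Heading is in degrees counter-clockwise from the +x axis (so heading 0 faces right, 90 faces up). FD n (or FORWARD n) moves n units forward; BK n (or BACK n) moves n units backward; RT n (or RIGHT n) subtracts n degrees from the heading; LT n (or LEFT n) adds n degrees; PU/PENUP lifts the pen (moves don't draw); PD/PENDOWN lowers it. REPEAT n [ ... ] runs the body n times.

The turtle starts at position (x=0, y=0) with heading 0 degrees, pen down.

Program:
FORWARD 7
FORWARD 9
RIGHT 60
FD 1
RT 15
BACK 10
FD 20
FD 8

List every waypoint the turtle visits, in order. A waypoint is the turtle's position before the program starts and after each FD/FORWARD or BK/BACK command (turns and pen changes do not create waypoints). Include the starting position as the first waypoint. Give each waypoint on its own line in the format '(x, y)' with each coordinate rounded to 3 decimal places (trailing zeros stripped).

Executing turtle program step by step:
Start: pos=(0,0), heading=0, pen down
FD 7: (0,0) -> (7,0) [heading=0, draw]
FD 9: (7,0) -> (16,0) [heading=0, draw]
RT 60: heading 0 -> 300
FD 1: (16,0) -> (16.5,-0.866) [heading=300, draw]
RT 15: heading 300 -> 285
BK 10: (16.5,-0.866) -> (13.912,8.793) [heading=285, draw]
FD 20: (13.912,8.793) -> (19.088,-10.525) [heading=285, draw]
FD 8: (19.088,-10.525) -> (21.159,-18.253) [heading=285, draw]
Final: pos=(21.159,-18.253), heading=285, 6 segment(s) drawn
Waypoints (7 total):
(0, 0)
(7, 0)
(16, 0)
(16.5, -0.866)
(13.912, 8.793)
(19.088, -10.525)
(21.159, -18.253)

Answer: (0, 0)
(7, 0)
(16, 0)
(16.5, -0.866)
(13.912, 8.793)
(19.088, -10.525)
(21.159, -18.253)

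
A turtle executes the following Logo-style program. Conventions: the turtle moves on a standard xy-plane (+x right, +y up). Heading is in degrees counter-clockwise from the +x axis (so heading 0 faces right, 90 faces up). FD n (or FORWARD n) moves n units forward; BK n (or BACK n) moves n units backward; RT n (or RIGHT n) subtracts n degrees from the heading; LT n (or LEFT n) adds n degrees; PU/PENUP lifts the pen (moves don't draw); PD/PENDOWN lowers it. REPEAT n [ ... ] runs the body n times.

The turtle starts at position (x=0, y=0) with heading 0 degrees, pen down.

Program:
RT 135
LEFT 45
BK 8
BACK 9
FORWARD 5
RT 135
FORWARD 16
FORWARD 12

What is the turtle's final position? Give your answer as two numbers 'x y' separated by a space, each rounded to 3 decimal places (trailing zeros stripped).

Executing turtle program step by step:
Start: pos=(0,0), heading=0, pen down
RT 135: heading 0 -> 225
LT 45: heading 225 -> 270
BK 8: (0,0) -> (0,8) [heading=270, draw]
BK 9: (0,8) -> (0,17) [heading=270, draw]
FD 5: (0,17) -> (0,12) [heading=270, draw]
RT 135: heading 270 -> 135
FD 16: (0,12) -> (-11.314,23.314) [heading=135, draw]
FD 12: (-11.314,23.314) -> (-19.799,31.799) [heading=135, draw]
Final: pos=(-19.799,31.799), heading=135, 5 segment(s) drawn

Answer: -19.799 31.799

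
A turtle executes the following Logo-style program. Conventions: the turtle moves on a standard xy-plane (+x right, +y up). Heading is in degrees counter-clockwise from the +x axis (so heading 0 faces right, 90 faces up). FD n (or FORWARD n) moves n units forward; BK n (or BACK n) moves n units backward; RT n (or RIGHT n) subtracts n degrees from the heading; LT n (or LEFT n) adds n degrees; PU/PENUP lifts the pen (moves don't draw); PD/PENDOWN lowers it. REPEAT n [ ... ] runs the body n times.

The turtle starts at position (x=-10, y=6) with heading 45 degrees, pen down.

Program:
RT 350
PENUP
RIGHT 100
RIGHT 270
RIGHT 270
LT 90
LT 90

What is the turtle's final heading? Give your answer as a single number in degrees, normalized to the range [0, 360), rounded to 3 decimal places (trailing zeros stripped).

Executing turtle program step by step:
Start: pos=(-10,6), heading=45, pen down
RT 350: heading 45 -> 55
PU: pen up
RT 100: heading 55 -> 315
RT 270: heading 315 -> 45
RT 270: heading 45 -> 135
LT 90: heading 135 -> 225
LT 90: heading 225 -> 315
Final: pos=(-10,6), heading=315, 0 segment(s) drawn

Answer: 315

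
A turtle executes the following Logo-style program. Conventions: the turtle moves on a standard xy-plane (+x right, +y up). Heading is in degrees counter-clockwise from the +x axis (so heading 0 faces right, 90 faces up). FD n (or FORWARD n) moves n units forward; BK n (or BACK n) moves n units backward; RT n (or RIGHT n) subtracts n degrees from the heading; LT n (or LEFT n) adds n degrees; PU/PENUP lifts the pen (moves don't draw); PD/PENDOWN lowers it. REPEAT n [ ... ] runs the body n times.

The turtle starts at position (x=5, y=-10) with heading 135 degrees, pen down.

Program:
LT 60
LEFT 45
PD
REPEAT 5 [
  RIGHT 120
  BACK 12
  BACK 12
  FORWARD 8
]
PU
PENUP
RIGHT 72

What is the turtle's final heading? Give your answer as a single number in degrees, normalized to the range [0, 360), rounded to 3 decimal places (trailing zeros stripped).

Executing turtle program step by step:
Start: pos=(5,-10), heading=135, pen down
LT 60: heading 135 -> 195
LT 45: heading 195 -> 240
PD: pen down
REPEAT 5 [
  -- iteration 1/5 --
  RT 120: heading 240 -> 120
  BK 12: (5,-10) -> (11,-20.392) [heading=120, draw]
  BK 12: (11,-20.392) -> (17,-30.785) [heading=120, draw]
  FD 8: (17,-30.785) -> (13,-23.856) [heading=120, draw]
  -- iteration 2/5 --
  RT 120: heading 120 -> 0
  BK 12: (13,-23.856) -> (1,-23.856) [heading=0, draw]
  BK 12: (1,-23.856) -> (-11,-23.856) [heading=0, draw]
  FD 8: (-11,-23.856) -> (-3,-23.856) [heading=0, draw]
  -- iteration 3/5 --
  RT 120: heading 0 -> 240
  BK 12: (-3,-23.856) -> (3,-13.464) [heading=240, draw]
  BK 12: (3,-13.464) -> (9,-3.072) [heading=240, draw]
  FD 8: (9,-3.072) -> (5,-10) [heading=240, draw]
  -- iteration 4/5 --
  RT 120: heading 240 -> 120
  BK 12: (5,-10) -> (11,-20.392) [heading=120, draw]
  BK 12: (11,-20.392) -> (17,-30.785) [heading=120, draw]
  FD 8: (17,-30.785) -> (13,-23.856) [heading=120, draw]
  -- iteration 5/5 --
  RT 120: heading 120 -> 0
  BK 12: (13,-23.856) -> (1,-23.856) [heading=0, draw]
  BK 12: (1,-23.856) -> (-11,-23.856) [heading=0, draw]
  FD 8: (-11,-23.856) -> (-3,-23.856) [heading=0, draw]
]
PU: pen up
PU: pen up
RT 72: heading 0 -> 288
Final: pos=(-3,-23.856), heading=288, 15 segment(s) drawn

Answer: 288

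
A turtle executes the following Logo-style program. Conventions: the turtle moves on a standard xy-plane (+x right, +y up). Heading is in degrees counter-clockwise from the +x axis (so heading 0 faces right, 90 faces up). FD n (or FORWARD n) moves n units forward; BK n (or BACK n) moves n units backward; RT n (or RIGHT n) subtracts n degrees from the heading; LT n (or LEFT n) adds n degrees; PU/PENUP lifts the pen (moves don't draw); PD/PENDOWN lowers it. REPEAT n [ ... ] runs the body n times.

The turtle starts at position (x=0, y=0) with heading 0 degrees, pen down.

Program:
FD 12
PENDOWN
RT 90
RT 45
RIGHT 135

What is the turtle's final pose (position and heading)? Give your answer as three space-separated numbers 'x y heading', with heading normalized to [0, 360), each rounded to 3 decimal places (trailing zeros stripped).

Executing turtle program step by step:
Start: pos=(0,0), heading=0, pen down
FD 12: (0,0) -> (12,0) [heading=0, draw]
PD: pen down
RT 90: heading 0 -> 270
RT 45: heading 270 -> 225
RT 135: heading 225 -> 90
Final: pos=(12,0), heading=90, 1 segment(s) drawn

Answer: 12 0 90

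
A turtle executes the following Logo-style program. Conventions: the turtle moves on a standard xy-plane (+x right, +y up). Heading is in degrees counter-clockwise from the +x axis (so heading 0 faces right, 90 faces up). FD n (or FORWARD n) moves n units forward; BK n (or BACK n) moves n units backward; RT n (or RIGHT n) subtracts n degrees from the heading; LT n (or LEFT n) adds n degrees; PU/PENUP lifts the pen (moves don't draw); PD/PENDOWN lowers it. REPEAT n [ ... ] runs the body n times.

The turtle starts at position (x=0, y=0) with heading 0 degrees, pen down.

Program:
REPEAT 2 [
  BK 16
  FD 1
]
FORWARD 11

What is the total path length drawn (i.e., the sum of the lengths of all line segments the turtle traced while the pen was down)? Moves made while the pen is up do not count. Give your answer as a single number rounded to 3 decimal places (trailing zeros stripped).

Executing turtle program step by step:
Start: pos=(0,0), heading=0, pen down
REPEAT 2 [
  -- iteration 1/2 --
  BK 16: (0,0) -> (-16,0) [heading=0, draw]
  FD 1: (-16,0) -> (-15,0) [heading=0, draw]
  -- iteration 2/2 --
  BK 16: (-15,0) -> (-31,0) [heading=0, draw]
  FD 1: (-31,0) -> (-30,0) [heading=0, draw]
]
FD 11: (-30,0) -> (-19,0) [heading=0, draw]
Final: pos=(-19,0), heading=0, 5 segment(s) drawn

Segment lengths:
  seg 1: (0,0) -> (-16,0), length = 16
  seg 2: (-16,0) -> (-15,0), length = 1
  seg 3: (-15,0) -> (-31,0), length = 16
  seg 4: (-31,0) -> (-30,0), length = 1
  seg 5: (-30,0) -> (-19,0), length = 11
Total = 45

Answer: 45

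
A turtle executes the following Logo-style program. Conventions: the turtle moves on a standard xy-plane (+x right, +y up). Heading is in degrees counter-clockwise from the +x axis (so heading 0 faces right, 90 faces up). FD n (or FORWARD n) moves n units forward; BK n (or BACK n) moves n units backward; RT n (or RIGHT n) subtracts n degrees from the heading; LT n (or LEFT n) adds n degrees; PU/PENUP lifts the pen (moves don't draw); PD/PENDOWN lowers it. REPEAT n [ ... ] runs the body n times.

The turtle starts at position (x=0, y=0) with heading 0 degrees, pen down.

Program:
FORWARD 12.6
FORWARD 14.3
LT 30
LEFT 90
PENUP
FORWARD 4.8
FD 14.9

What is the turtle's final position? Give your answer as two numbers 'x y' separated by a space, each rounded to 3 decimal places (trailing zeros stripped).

Answer: 17.05 17.061

Derivation:
Executing turtle program step by step:
Start: pos=(0,0), heading=0, pen down
FD 12.6: (0,0) -> (12.6,0) [heading=0, draw]
FD 14.3: (12.6,0) -> (26.9,0) [heading=0, draw]
LT 30: heading 0 -> 30
LT 90: heading 30 -> 120
PU: pen up
FD 4.8: (26.9,0) -> (24.5,4.157) [heading=120, move]
FD 14.9: (24.5,4.157) -> (17.05,17.061) [heading=120, move]
Final: pos=(17.05,17.061), heading=120, 2 segment(s) drawn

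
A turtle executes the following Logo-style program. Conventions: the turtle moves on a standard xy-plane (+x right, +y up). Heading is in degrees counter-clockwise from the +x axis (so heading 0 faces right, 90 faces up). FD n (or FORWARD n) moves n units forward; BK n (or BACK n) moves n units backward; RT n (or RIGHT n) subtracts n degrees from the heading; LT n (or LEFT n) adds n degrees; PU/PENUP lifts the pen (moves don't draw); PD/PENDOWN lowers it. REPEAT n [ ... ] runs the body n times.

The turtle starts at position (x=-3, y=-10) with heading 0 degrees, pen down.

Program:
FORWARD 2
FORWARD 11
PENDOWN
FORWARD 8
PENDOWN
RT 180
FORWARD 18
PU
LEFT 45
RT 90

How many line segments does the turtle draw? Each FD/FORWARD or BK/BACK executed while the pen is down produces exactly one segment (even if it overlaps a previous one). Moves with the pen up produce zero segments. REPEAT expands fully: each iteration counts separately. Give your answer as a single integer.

Answer: 4

Derivation:
Executing turtle program step by step:
Start: pos=(-3,-10), heading=0, pen down
FD 2: (-3,-10) -> (-1,-10) [heading=0, draw]
FD 11: (-1,-10) -> (10,-10) [heading=0, draw]
PD: pen down
FD 8: (10,-10) -> (18,-10) [heading=0, draw]
PD: pen down
RT 180: heading 0 -> 180
FD 18: (18,-10) -> (0,-10) [heading=180, draw]
PU: pen up
LT 45: heading 180 -> 225
RT 90: heading 225 -> 135
Final: pos=(0,-10), heading=135, 4 segment(s) drawn
Segments drawn: 4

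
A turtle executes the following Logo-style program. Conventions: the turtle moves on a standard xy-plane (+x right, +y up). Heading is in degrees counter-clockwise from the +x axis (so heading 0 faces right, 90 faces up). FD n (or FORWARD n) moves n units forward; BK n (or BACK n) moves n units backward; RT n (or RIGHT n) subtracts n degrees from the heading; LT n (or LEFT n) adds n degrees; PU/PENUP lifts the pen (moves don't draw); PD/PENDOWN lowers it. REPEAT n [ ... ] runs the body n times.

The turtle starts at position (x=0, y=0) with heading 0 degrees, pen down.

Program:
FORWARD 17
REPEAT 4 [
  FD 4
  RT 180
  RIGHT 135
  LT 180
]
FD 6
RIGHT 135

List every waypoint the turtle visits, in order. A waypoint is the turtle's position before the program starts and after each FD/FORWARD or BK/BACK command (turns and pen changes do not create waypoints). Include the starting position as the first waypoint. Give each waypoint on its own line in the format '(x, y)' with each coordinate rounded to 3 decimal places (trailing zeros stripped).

Executing turtle program step by step:
Start: pos=(0,0), heading=0, pen down
FD 17: (0,0) -> (17,0) [heading=0, draw]
REPEAT 4 [
  -- iteration 1/4 --
  FD 4: (17,0) -> (21,0) [heading=0, draw]
  RT 180: heading 0 -> 180
  RT 135: heading 180 -> 45
  LT 180: heading 45 -> 225
  -- iteration 2/4 --
  FD 4: (21,0) -> (18.172,-2.828) [heading=225, draw]
  RT 180: heading 225 -> 45
  RT 135: heading 45 -> 270
  LT 180: heading 270 -> 90
  -- iteration 3/4 --
  FD 4: (18.172,-2.828) -> (18.172,1.172) [heading=90, draw]
  RT 180: heading 90 -> 270
  RT 135: heading 270 -> 135
  LT 180: heading 135 -> 315
  -- iteration 4/4 --
  FD 4: (18.172,1.172) -> (21,-1.657) [heading=315, draw]
  RT 180: heading 315 -> 135
  RT 135: heading 135 -> 0
  LT 180: heading 0 -> 180
]
FD 6: (21,-1.657) -> (15,-1.657) [heading=180, draw]
RT 135: heading 180 -> 45
Final: pos=(15,-1.657), heading=45, 6 segment(s) drawn
Waypoints (7 total):
(0, 0)
(17, 0)
(21, 0)
(18.172, -2.828)
(18.172, 1.172)
(21, -1.657)
(15, -1.657)

Answer: (0, 0)
(17, 0)
(21, 0)
(18.172, -2.828)
(18.172, 1.172)
(21, -1.657)
(15, -1.657)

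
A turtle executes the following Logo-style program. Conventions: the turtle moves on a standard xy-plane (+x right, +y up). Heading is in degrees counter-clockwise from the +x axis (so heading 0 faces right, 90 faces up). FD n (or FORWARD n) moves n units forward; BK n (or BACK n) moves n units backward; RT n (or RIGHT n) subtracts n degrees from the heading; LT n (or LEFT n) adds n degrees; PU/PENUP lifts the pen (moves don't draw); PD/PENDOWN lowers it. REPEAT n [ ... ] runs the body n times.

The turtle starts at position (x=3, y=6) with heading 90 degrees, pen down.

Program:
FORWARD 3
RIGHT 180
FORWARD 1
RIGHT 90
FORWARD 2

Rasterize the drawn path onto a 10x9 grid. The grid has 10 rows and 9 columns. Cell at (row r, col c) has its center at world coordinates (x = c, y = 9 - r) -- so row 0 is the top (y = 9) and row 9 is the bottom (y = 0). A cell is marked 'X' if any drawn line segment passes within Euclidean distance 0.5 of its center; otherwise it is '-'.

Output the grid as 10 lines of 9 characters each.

Segment 0: (3,6) -> (3,9)
Segment 1: (3,9) -> (3,8)
Segment 2: (3,8) -> (1,8)

Answer: ---X-----
-XXX-----
---X-----
---X-----
---------
---------
---------
---------
---------
---------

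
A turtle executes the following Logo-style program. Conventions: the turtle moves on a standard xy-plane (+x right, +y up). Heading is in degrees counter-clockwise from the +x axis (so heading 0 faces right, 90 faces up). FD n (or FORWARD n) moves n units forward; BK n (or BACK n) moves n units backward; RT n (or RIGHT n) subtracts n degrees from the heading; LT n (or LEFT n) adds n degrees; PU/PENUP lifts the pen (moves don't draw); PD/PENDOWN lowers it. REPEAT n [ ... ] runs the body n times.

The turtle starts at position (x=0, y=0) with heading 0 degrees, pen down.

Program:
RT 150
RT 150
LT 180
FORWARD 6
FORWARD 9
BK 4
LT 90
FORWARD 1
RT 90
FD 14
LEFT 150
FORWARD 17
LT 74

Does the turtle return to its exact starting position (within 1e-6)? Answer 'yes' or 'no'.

Answer: no

Derivation:
Executing turtle program step by step:
Start: pos=(0,0), heading=0, pen down
RT 150: heading 0 -> 210
RT 150: heading 210 -> 60
LT 180: heading 60 -> 240
FD 6: (0,0) -> (-3,-5.196) [heading=240, draw]
FD 9: (-3,-5.196) -> (-7.5,-12.99) [heading=240, draw]
BK 4: (-7.5,-12.99) -> (-5.5,-9.526) [heading=240, draw]
LT 90: heading 240 -> 330
FD 1: (-5.5,-9.526) -> (-4.634,-10.026) [heading=330, draw]
RT 90: heading 330 -> 240
FD 14: (-4.634,-10.026) -> (-11.634,-22.151) [heading=240, draw]
LT 150: heading 240 -> 30
FD 17: (-11.634,-22.151) -> (3.088,-13.651) [heading=30, draw]
LT 74: heading 30 -> 104
Final: pos=(3.088,-13.651), heading=104, 6 segment(s) drawn

Start position: (0, 0)
Final position: (3.088, -13.651)
Distance = 13.996; >= 1e-6 -> NOT closed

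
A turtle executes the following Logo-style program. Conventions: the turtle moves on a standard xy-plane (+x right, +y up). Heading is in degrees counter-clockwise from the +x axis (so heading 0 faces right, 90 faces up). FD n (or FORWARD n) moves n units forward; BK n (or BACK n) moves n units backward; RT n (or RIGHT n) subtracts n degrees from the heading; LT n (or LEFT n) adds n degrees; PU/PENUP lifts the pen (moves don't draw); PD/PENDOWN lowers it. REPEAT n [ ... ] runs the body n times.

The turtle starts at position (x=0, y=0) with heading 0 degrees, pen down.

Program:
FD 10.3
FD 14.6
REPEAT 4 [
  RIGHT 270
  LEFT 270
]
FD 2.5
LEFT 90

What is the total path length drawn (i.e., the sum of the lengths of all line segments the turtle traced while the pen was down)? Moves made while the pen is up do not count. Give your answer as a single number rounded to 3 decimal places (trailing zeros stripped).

Answer: 27.4

Derivation:
Executing turtle program step by step:
Start: pos=(0,0), heading=0, pen down
FD 10.3: (0,0) -> (10.3,0) [heading=0, draw]
FD 14.6: (10.3,0) -> (24.9,0) [heading=0, draw]
REPEAT 4 [
  -- iteration 1/4 --
  RT 270: heading 0 -> 90
  LT 270: heading 90 -> 0
  -- iteration 2/4 --
  RT 270: heading 0 -> 90
  LT 270: heading 90 -> 0
  -- iteration 3/4 --
  RT 270: heading 0 -> 90
  LT 270: heading 90 -> 0
  -- iteration 4/4 --
  RT 270: heading 0 -> 90
  LT 270: heading 90 -> 0
]
FD 2.5: (24.9,0) -> (27.4,0) [heading=0, draw]
LT 90: heading 0 -> 90
Final: pos=(27.4,0), heading=90, 3 segment(s) drawn

Segment lengths:
  seg 1: (0,0) -> (10.3,0), length = 10.3
  seg 2: (10.3,0) -> (24.9,0), length = 14.6
  seg 3: (24.9,0) -> (27.4,0), length = 2.5
Total = 27.4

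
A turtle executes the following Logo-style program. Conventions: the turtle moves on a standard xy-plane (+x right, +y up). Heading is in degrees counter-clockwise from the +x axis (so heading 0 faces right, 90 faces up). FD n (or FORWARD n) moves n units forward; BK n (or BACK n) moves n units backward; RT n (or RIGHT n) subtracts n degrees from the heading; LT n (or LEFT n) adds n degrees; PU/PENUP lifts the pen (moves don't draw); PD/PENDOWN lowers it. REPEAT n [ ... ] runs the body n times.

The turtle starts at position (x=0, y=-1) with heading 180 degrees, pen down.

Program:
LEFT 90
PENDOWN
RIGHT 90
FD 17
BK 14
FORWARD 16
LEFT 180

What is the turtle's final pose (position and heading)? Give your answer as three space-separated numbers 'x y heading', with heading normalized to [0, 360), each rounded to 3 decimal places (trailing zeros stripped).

Executing turtle program step by step:
Start: pos=(0,-1), heading=180, pen down
LT 90: heading 180 -> 270
PD: pen down
RT 90: heading 270 -> 180
FD 17: (0,-1) -> (-17,-1) [heading=180, draw]
BK 14: (-17,-1) -> (-3,-1) [heading=180, draw]
FD 16: (-3,-1) -> (-19,-1) [heading=180, draw]
LT 180: heading 180 -> 0
Final: pos=(-19,-1), heading=0, 3 segment(s) drawn

Answer: -19 -1 0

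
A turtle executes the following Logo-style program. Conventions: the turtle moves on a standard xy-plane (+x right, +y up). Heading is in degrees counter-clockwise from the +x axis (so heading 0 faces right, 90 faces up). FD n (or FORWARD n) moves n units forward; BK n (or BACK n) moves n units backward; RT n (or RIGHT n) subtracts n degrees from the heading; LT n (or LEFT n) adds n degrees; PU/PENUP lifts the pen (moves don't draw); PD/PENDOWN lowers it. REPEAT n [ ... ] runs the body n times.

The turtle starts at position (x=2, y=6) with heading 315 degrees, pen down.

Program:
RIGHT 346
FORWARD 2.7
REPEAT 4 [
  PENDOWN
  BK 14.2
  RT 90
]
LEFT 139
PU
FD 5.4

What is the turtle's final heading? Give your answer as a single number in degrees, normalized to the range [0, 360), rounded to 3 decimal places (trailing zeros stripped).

Executing turtle program step by step:
Start: pos=(2,6), heading=315, pen down
RT 346: heading 315 -> 329
FD 2.7: (2,6) -> (4.314,4.609) [heading=329, draw]
REPEAT 4 [
  -- iteration 1/4 --
  PD: pen down
  BK 14.2: (4.314,4.609) -> (-7.857,11.923) [heading=329, draw]
  RT 90: heading 329 -> 239
  -- iteration 2/4 --
  PD: pen down
  BK 14.2: (-7.857,11.923) -> (-0.544,24.095) [heading=239, draw]
  RT 90: heading 239 -> 149
  -- iteration 3/4 --
  PD: pen down
  BK 14.2: (-0.544,24.095) -> (11.628,16.781) [heading=149, draw]
  RT 90: heading 149 -> 59
  -- iteration 4/4 --
  PD: pen down
  BK 14.2: (11.628,16.781) -> (4.314,4.609) [heading=59, draw]
  RT 90: heading 59 -> 329
]
LT 139: heading 329 -> 108
PU: pen up
FD 5.4: (4.314,4.609) -> (2.646,9.745) [heading=108, move]
Final: pos=(2.646,9.745), heading=108, 5 segment(s) drawn

Answer: 108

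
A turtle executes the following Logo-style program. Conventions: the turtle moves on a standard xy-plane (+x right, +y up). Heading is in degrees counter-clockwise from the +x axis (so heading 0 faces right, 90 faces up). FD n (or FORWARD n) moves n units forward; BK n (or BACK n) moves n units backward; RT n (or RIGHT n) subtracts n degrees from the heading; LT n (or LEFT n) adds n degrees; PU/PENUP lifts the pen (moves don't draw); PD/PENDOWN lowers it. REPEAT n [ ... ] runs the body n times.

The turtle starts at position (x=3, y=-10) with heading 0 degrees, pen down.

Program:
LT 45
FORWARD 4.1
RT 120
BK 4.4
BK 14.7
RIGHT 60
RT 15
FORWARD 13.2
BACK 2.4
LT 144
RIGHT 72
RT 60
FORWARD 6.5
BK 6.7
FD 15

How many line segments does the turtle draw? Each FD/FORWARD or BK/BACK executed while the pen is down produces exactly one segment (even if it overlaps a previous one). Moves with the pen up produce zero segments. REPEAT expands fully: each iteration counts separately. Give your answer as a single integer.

Executing turtle program step by step:
Start: pos=(3,-10), heading=0, pen down
LT 45: heading 0 -> 45
FD 4.1: (3,-10) -> (5.899,-7.101) [heading=45, draw]
RT 120: heading 45 -> 285
BK 4.4: (5.899,-7.101) -> (4.76,-2.851) [heading=285, draw]
BK 14.7: (4.76,-2.851) -> (0.956,11.348) [heading=285, draw]
RT 60: heading 285 -> 225
RT 15: heading 225 -> 210
FD 13.2: (0.956,11.348) -> (-10.476,4.748) [heading=210, draw]
BK 2.4: (-10.476,4.748) -> (-8.397,5.948) [heading=210, draw]
LT 144: heading 210 -> 354
RT 72: heading 354 -> 282
RT 60: heading 282 -> 222
FD 6.5: (-8.397,5.948) -> (-13.228,1.599) [heading=222, draw]
BK 6.7: (-13.228,1.599) -> (-8.249,6.082) [heading=222, draw]
FD 15: (-8.249,6.082) -> (-19.396,-3.955) [heading=222, draw]
Final: pos=(-19.396,-3.955), heading=222, 8 segment(s) drawn
Segments drawn: 8

Answer: 8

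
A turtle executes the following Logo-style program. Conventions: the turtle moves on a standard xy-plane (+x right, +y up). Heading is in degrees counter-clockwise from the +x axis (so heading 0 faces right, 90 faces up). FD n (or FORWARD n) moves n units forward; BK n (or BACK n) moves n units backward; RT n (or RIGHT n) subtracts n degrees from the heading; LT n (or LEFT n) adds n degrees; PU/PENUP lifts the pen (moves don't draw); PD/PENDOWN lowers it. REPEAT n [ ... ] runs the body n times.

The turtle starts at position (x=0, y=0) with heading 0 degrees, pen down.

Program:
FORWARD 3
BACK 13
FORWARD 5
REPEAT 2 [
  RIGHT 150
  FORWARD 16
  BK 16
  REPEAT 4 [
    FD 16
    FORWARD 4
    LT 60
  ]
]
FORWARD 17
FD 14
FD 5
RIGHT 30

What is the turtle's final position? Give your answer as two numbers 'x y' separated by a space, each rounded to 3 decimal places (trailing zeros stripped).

Answer: 6.321 -12.679

Derivation:
Executing turtle program step by step:
Start: pos=(0,0), heading=0, pen down
FD 3: (0,0) -> (3,0) [heading=0, draw]
BK 13: (3,0) -> (-10,0) [heading=0, draw]
FD 5: (-10,0) -> (-5,0) [heading=0, draw]
REPEAT 2 [
  -- iteration 1/2 --
  RT 150: heading 0 -> 210
  FD 16: (-5,0) -> (-18.856,-8) [heading=210, draw]
  BK 16: (-18.856,-8) -> (-5,0) [heading=210, draw]
  REPEAT 4 [
    -- iteration 1/4 --
    FD 16: (-5,0) -> (-18.856,-8) [heading=210, draw]
    FD 4: (-18.856,-8) -> (-22.321,-10) [heading=210, draw]
    LT 60: heading 210 -> 270
    -- iteration 2/4 --
    FD 16: (-22.321,-10) -> (-22.321,-26) [heading=270, draw]
    FD 4: (-22.321,-26) -> (-22.321,-30) [heading=270, draw]
    LT 60: heading 270 -> 330
    -- iteration 3/4 --
    FD 16: (-22.321,-30) -> (-8.464,-38) [heading=330, draw]
    FD 4: (-8.464,-38) -> (-5,-40) [heading=330, draw]
    LT 60: heading 330 -> 30
    -- iteration 4/4 --
    FD 16: (-5,-40) -> (8.856,-32) [heading=30, draw]
    FD 4: (8.856,-32) -> (12.321,-30) [heading=30, draw]
    LT 60: heading 30 -> 90
  ]
  -- iteration 2/2 --
  RT 150: heading 90 -> 300
  FD 16: (12.321,-30) -> (20.321,-43.856) [heading=300, draw]
  BK 16: (20.321,-43.856) -> (12.321,-30) [heading=300, draw]
  REPEAT 4 [
    -- iteration 1/4 --
    FD 16: (12.321,-30) -> (20.321,-43.856) [heading=300, draw]
    FD 4: (20.321,-43.856) -> (22.321,-47.321) [heading=300, draw]
    LT 60: heading 300 -> 0
    -- iteration 2/4 --
    FD 16: (22.321,-47.321) -> (38.321,-47.321) [heading=0, draw]
    FD 4: (38.321,-47.321) -> (42.321,-47.321) [heading=0, draw]
    LT 60: heading 0 -> 60
    -- iteration 3/4 --
    FD 16: (42.321,-47.321) -> (50.321,-33.464) [heading=60, draw]
    FD 4: (50.321,-33.464) -> (52.321,-30) [heading=60, draw]
    LT 60: heading 60 -> 120
    -- iteration 4/4 --
    FD 16: (52.321,-30) -> (44.321,-16.144) [heading=120, draw]
    FD 4: (44.321,-16.144) -> (42.321,-12.679) [heading=120, draw]
    LT 60: heading 120 -> 180
  ]
]
FD 17: (42.321,-12.679) -> (25.321,-12.679) [heading=180, draw]
FD 14: (25.321,-12.679) -> (11.321,-12.679) [heading=180, draw]
FD 5: (11.321,-12.679) -> (6.321,-12.679) [heading=180, draw]
RT 30: heading 180 -> 150
Final: pos=(6.321,-12.679), heading=150, 26 segment(s) drawn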